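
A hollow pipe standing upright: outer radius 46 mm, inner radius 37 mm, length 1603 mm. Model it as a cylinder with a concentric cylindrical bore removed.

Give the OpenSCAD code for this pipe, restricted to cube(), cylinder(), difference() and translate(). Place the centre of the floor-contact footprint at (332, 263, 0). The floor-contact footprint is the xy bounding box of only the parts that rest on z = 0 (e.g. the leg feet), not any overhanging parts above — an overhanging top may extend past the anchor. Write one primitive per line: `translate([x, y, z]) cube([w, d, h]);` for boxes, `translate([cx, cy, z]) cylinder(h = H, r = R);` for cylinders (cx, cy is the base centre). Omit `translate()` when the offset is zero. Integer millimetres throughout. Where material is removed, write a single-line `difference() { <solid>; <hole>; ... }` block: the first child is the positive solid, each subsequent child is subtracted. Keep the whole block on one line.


difference() { translate([332, 263, 0]) cylinder(h = 1603, r = 46); translate([332, 263, 0]) cylinder(h = 1603, r = 37); }


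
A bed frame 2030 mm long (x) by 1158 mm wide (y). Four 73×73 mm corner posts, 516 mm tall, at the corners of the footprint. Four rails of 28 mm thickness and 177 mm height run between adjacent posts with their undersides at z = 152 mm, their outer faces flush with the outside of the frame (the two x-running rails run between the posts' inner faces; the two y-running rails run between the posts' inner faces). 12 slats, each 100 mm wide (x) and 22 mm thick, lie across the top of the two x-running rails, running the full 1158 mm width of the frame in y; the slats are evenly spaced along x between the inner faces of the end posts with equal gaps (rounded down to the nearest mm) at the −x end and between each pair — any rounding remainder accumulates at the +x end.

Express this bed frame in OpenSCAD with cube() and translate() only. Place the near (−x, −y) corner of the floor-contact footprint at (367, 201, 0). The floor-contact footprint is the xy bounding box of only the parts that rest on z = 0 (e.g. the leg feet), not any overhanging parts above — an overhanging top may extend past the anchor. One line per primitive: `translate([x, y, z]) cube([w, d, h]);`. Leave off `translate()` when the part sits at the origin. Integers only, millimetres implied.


translate([367, 201, 0]) cube([73, 73, 516]);
translate([367, 1286, 0]) cube([73, 73, 516]);
translate([2324, 201, 0]) cube([73, 73, 516]);
translate([2324, 1286, 0]) cube([73, 73, 516]);
translate([440, 201, 152]) cube([1884, 28, 177]);
translate([440, 1331, 152]) cube([1884, 28, 177]);
translate([367, 274, 152]) cube([28, 1012, 177]);
translate([2369, 274, 152]) cube([28, 1012, 177]);
translate([492, 201, 329]) cube([100, 1158, 22]);
translate([644, 201, 329]) cube([100, 1158, 22]);
translate([796, 201, 329]) cube([100, 1158, 22]);
translate([948, 201, 329]) cube([100, 1158, 22]);
translate([1100, 201, 329]) cube([100, 1158, 22]);
translate([1252, 201, 329]) cube([100, 1158, 22]);
translate([1404, 201, 329]) cube([100, 1158, 22]);
translate([1556, 201, 329]) cube([100, 1158, 22]);
translate([1708, 201, 329]) cube([100, 1158, 22]);
translate([1860, 201, 329]) cube([100, 1158, 22]);
translate([2012, 201, 329]) cube([100, 1158, 22]);
translate([2164, 201, 329]) cube([100, 1158, 22]);


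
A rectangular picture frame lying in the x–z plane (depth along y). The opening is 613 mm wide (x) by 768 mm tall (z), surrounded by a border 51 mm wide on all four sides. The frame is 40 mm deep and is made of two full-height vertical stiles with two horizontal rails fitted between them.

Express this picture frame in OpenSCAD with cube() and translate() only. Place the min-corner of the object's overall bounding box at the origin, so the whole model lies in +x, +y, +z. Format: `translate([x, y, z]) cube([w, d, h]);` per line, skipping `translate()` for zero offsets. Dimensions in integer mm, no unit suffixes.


cube([51, 40, 870]);
translate([664, 0, 0]) cube([51, 40, 870]);
translate([51, 0, 0]) cube([613, 40, 51]);
translate([51, 0, 819]) cube([613, 40, 51]);


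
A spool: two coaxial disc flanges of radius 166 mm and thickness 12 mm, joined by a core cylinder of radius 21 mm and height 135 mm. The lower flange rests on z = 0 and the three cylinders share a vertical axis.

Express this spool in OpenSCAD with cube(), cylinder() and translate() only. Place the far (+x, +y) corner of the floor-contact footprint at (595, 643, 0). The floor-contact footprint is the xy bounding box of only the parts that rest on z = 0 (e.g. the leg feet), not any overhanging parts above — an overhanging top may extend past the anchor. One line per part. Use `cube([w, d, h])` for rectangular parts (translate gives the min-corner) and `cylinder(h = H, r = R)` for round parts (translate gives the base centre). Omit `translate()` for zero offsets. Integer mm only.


translate([429, 477, 0]) cylinder(h = 12, r = 166);
translate([429, 477, 12]) cylinder(h = 135, r = 21);
translate([429, 477, 147]) cylinder(h = 12, r = 166);


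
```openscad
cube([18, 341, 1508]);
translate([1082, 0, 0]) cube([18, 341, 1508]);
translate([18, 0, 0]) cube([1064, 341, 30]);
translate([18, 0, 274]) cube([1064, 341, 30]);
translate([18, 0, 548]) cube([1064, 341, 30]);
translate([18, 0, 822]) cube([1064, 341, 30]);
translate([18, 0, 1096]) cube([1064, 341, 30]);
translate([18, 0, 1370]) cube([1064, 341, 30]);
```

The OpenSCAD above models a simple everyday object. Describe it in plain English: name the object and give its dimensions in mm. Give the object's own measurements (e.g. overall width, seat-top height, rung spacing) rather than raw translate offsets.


An open bookshelf. Two side panels, each 18 mm thick, 341 mm deep and 1508 mm tall, stand 1100 mm apart (outside-to-outside). Between them sit 6 shelves, each 30 mm thick and 341 mm deep, spanning the full gap between the sides. The bottom shelf rests on the floor (its underside at z = 0) and the clear gap between one shelf's top and the next shelf's underside is 244 mm.


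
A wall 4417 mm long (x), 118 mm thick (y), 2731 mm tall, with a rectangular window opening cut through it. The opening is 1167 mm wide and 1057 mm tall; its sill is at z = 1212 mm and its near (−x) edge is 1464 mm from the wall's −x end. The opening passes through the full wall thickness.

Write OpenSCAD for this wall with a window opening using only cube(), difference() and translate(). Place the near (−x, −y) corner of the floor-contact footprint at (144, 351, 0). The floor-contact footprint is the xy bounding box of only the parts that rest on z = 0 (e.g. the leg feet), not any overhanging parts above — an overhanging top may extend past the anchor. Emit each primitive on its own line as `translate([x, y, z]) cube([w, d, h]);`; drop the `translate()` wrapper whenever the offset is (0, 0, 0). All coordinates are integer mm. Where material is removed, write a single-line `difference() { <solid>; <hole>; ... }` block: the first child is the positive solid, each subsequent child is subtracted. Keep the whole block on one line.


difference() { translate([144, 351, 0]) cube([4417, 118, 2731]); translate([1608, 351, 1212]) cube([1167, 118, 1057]); }


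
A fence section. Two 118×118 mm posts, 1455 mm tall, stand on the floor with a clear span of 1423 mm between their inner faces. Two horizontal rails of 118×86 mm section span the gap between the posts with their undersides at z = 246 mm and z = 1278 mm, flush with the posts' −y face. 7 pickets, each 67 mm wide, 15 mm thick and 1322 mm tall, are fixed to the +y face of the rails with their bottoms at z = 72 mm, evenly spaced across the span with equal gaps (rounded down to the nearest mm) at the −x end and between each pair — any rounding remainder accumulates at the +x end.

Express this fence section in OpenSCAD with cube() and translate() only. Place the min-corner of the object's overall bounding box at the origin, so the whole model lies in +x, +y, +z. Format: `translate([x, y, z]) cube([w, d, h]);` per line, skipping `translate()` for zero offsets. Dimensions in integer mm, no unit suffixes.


cube([118, 118, 1455]);
translate([1541, 0, 0]) cube([118, 118, 1455]);
translate([118, 0, 246]) cube([1423, 118, 86]);
translate([118, 0, 1278]) cube([1423, 118, 86]);
translate([237, 118, 72]) cube([67, 15, 1322]);
translate([423, 118, 72]) cube([67, 15, 1322]);
translate([609, 118, 72]) cube([67, 15, 1322]);
translate([795, 118, 72]) cube([67, 15, 1322]);
translate([981, 118, 72]) cube([67, 15, 1322]);
translate([1167, 118, 72]) cube([67, 15, 1322]);
translate([1353, 118, 72]) cube([67, 15, 1322]);


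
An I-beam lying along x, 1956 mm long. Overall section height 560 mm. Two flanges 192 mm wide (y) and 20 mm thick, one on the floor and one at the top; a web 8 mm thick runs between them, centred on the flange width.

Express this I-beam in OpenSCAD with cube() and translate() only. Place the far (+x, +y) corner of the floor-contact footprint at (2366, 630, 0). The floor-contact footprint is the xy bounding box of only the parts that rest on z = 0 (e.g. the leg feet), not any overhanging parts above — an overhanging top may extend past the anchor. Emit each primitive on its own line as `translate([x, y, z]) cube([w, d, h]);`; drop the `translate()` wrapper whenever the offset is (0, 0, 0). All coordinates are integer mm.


translate([410, 438, 0]) cube([1956, 192, 20]);
translate([410, 530, 20]) cube([1956, 8, 520]);
translate([410, 438, 540]) cube([1956, 192, 20]);


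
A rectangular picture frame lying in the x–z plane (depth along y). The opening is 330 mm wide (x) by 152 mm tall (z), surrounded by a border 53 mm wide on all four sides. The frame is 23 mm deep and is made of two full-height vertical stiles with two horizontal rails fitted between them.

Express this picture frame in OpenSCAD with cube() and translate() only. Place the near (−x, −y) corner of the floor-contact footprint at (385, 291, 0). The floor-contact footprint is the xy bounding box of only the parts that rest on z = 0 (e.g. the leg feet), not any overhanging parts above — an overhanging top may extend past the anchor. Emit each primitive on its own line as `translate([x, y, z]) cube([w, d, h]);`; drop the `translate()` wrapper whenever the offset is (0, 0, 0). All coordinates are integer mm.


translate([385, 291, 0]) cube([53, 23, 258]);
translate([768, 291, 0]) cube([53, 23, 258]);
translate([438, 291, 0]) cube([330, 23, 53]);
translate([438, 291, 205]) cube([330, 23, 53]);


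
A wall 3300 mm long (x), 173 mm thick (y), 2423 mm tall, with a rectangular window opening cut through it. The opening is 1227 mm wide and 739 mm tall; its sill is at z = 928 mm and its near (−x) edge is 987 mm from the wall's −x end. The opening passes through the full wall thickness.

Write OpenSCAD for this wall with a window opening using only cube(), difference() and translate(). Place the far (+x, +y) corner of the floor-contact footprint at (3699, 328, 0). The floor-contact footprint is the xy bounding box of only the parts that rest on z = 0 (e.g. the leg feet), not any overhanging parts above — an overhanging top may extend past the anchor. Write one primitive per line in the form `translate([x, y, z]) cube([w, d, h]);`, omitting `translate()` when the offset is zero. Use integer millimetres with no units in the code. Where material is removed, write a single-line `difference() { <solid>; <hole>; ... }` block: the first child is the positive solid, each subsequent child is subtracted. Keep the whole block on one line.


difference() { translate([399, 155, 0]) cube([3300, 173, 2423]); translate([1386, 155, 928]) cube([1227, 173, 739]); }


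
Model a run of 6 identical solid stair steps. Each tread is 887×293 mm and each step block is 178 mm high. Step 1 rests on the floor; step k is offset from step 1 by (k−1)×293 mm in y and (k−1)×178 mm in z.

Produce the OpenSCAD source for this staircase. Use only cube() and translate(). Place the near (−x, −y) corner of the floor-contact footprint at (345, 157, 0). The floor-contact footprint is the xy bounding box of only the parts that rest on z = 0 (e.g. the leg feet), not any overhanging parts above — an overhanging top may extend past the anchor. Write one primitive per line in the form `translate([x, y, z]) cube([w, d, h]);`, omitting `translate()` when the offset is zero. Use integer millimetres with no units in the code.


translate([345, 157, 0]) cube([887, 293, 178]);
translate([345, 450, 178]) cube([887, 293, 178]);
translate([345, 743, 356]) cube([887, 293, 178]);
translate([345, 1036, 534]) cube([887, 293, 178]);
translate([345, 1329, 712]) cube([887, 293, 178]);
translate([345, 1622, 890]) cube([887, 293, 178]);


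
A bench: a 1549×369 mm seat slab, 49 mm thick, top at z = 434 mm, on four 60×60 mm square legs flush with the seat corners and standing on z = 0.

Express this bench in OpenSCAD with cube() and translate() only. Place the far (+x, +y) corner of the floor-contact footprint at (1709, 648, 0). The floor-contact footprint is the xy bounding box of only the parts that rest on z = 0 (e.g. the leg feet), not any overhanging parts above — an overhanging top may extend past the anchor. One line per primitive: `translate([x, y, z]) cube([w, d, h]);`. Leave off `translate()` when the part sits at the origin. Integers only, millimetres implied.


translate([160, 279, 385]) cube([1549, 369, 49]);
translate([160, 279, 0]) cube([60, 60, 385]);
translate([160, 588, 0]) cube([60, 60, 385]);
translate([1649, 279, 0]) cube([60, 60, 385]);
translate([1649, 588, 0]) cube([60, 60, 385]);


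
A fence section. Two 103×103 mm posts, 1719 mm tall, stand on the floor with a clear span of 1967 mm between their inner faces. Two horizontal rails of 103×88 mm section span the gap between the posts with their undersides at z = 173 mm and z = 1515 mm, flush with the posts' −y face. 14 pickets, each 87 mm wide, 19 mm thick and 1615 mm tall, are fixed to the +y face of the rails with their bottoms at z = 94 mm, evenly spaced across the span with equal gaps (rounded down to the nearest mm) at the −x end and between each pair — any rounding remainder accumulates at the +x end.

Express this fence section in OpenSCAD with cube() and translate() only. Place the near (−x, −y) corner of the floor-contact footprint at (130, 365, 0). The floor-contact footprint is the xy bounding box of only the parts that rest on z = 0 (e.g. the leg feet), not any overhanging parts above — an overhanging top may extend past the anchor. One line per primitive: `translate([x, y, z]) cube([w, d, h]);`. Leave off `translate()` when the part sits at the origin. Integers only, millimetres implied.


translate([130, 365, 0]) cube([103, 103, 1719]);
translate([2200, 365, 0]) cube([103, 103, 1719]);
translate([233, 365, 173]) cube([1967, 103, 88]);
translate([233, 365, 1515]) cube([1967, 103, 88]);
translate([282, 468, 94]) cube([87, 19, 1615]);
translate([418, 468, 94]) cube([87, 19, 1615]);
translate([554, 468, 94]) cube([87, 19, 1615]);
translate([690, 468, 94]) cube([87, 19, 1615]);
translate([826, 468, 94]) cube([87, 19, 1615]);
translate([962, 468, 94]) cube([87, 19, 1615]);
translate([1098, 468, 94]) cube([87, 19, 1615]);
translate([1234, 468, 94]) cube([87, 19, 1615]);
translate([1370, 468, 94]) cube([87, 19, 1615]);
translate([1506, 468, 94]) cube([87, 19, 1615]);
translate([1642, 468, 94]) cube([87, 19, 1615]);
translate([1778, 468, 94]) cube([87, 19, 1615]);
translate([1914, 468, 94]) cube([87, 19, 1615]);
translate([2050, 468, 94]) cube([87, 19, 1615]);


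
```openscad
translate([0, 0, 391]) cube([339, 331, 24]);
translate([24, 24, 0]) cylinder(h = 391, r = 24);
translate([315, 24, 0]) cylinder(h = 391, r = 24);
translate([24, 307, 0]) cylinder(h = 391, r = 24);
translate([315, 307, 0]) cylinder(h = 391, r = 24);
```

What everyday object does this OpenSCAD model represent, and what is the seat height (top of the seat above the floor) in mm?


A stool. The seat height is 415 mm.

A 339×331×24 slab at z = 391 on four corner cylinders — a stool. The seat top is 391 + 24 = 415 mm.


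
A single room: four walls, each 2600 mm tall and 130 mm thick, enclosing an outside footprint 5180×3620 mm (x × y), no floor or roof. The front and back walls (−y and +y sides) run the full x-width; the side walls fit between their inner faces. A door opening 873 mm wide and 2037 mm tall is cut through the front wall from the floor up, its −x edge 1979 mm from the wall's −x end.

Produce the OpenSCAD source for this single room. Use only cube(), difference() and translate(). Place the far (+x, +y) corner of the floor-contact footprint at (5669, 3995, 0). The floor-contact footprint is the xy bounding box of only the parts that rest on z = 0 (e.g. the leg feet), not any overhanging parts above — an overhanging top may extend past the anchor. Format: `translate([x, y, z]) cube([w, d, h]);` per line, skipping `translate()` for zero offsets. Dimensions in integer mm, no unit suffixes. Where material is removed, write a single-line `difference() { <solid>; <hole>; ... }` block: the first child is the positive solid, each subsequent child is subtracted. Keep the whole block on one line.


difference() { translate([489, 375, 0]) cube([5180, 130, 2600]); translate([2468, 375, 0]) cube([873, 130, 2037]); }
translate([489, 3865, 0]) cube([5180, 130, 2600]);
translate([489, 505, 0]) cube([130, 3360, 2600]);
translate([5539, 505, 0]) cube([130, 3360, 2600]);


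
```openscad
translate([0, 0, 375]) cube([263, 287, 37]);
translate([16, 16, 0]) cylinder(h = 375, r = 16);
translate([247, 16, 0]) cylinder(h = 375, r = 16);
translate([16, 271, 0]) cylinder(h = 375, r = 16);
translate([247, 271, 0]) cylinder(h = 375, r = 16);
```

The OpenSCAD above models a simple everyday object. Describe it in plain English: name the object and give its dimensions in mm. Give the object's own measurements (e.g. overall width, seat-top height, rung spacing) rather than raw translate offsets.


A four-legged stool. The seat is a 263×287×37 mm slab whose top surface is at z = 412 mm; four round legs, each 32 mm in diameter, run from the floor (z = 0) to the underside of the seat, each leg's axis is inset half a diameter from the nearest pair of seat edges (so the leg's bounding box is flush with the corner).


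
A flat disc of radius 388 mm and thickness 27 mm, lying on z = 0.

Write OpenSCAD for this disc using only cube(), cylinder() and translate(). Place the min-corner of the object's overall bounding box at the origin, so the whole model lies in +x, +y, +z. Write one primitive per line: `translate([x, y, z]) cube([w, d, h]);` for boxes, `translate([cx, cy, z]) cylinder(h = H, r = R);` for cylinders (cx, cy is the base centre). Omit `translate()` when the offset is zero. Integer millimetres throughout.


translate([388, 388, 0]) cylinder(h = 27, r = 388);


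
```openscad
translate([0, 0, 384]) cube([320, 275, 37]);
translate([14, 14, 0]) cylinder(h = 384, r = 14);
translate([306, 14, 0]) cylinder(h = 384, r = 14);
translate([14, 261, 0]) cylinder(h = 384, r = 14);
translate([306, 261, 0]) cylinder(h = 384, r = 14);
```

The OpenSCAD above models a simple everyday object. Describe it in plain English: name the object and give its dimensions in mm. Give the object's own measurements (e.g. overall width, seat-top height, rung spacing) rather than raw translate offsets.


A simple wooden stool: a rectangular seat 320 mm (x) by 275 mm (y), 37 mm thick, top face at z = 421 mm, on four round legs, each 28 mm in diameter. The legs rest on z = 0, each leg's axis is inset half a diameter from the nearest pair of seat edges (so the leg's bounding box is flush with the corner).


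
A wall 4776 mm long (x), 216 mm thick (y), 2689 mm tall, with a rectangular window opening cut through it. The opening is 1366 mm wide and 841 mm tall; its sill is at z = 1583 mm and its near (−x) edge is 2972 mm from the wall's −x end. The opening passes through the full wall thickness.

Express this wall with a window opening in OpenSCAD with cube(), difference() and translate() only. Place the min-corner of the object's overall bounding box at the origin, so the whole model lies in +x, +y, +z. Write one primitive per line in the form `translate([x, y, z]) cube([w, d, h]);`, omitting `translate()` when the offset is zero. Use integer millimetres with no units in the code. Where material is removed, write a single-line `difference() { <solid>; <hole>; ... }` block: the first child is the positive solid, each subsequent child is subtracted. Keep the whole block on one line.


difference() { cube([4776, 216, 2689]); translate([2972, 0, 1583]) cube([1366, 216, 841]); }


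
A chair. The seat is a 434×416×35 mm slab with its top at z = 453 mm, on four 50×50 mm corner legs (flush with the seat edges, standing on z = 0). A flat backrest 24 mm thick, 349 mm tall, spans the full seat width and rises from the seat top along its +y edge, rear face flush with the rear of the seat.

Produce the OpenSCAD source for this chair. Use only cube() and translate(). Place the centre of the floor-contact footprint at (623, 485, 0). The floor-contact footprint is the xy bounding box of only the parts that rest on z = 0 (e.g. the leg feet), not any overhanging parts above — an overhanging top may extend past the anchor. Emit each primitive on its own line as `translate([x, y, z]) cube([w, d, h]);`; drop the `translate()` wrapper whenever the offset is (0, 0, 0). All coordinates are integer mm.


translate([406, 277, 418]) cube([434, 416, 35]);
translate([406, 277, 0]) cube([50, 50, 418]);
translate([790, 277, 0]) cube([50, 50, 418]);
translate([406, 643, 0]) cube([50, 50, 418]);
translate([790, 643, 0]) cube([50, 50, 418]);
translate([406, 669, 453]) cube([434, 24, 349]);


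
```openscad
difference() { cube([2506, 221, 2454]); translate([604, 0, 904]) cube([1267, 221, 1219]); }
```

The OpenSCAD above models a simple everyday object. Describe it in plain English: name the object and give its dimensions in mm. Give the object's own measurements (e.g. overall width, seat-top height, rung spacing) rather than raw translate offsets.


A wall 2506 mm long (x), 221 mm thick (y), 2454 mm tall, with a rectangular window opening cut through it. The opening is 1267 mm wide and 1219 mm tall; its sill is at z = 904 mm and its near (−x) edge is 604 mm from the wall's −x end. The opening passes through the full wall thickness.


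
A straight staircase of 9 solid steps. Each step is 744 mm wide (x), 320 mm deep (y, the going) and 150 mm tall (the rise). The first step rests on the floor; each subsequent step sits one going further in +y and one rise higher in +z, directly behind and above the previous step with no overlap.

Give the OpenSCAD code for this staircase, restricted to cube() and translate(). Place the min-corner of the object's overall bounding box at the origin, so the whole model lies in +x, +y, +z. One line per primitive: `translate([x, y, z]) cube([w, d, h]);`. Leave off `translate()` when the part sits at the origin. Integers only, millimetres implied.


cube([744, 320, 150]);
translate([0, 320, 150]) cube([744, 320, 150]);
translate([0, 640, 300]) cube([744, 320, 150]);
translate([0, 960, 450]) cube([744, 320, 150]);
translate([0, 1280, 600]) cube([744, 320, 150]);
translate([0, 1600, 750]) cube([744, 320, 150]);
translate([0, 1920, 900]) cube([744, 320, 150]);
translate([0, 2240, 1050]) cube([744, 320, 150]);
translate([0, 2560, 1200]) cube([744, 320, 150]);


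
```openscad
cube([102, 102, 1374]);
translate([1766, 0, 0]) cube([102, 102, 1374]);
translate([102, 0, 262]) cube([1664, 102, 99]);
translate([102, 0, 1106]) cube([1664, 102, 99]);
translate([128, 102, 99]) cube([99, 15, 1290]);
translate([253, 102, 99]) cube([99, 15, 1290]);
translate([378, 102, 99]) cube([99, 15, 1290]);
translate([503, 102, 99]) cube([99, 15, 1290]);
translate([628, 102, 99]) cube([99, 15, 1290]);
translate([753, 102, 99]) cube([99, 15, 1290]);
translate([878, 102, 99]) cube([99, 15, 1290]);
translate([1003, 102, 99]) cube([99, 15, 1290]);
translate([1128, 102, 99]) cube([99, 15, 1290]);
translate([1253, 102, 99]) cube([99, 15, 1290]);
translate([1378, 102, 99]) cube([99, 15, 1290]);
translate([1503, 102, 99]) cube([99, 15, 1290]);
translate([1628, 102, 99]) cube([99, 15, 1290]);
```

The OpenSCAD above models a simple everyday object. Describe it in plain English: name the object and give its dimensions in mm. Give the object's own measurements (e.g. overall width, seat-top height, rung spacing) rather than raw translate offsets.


A fence section. Two 102×102 mm posts, 1374 mm tall, stand on the floor with a clear span of 1664 mm between their inner faces. Two horizontal rails of 102×99 mm section span the gap between the posts with their undersides at z = 262 mm and z = 1106 mm, flush with the posts' −y face. 13 pickets, each 99 mm wide, 15 mm thick and 1290 mm tall, are fixed to the +y face of the rails with their bottoms at z = 99 mm, spaced across the span with a 26 mm gap after the −x post and between neighbouring pickets, with 39 mm left before the +x post.


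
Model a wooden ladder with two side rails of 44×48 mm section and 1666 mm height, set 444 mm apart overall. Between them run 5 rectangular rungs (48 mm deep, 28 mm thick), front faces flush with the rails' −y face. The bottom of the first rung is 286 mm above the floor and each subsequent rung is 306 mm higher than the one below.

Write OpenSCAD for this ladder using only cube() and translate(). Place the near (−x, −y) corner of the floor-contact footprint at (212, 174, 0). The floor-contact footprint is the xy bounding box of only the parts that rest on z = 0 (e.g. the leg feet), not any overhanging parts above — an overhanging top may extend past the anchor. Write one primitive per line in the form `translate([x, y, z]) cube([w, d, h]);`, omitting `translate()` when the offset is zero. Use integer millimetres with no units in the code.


// rung span = 444 - 2*44 = 356
// rung[k] z = 286 + k*306
translate([212, 174, 0]) cube([44, 48, 1666]);
translate([612, 174, 0]) cube([44, 48, 1666]);
translate([256, 174, 286]) cube([356, 48, 28]);
translate([256, 174, 592]) cube([356, 48, 28]);
translate([256, 174, 898]) cube([356, 48, 28]);
translate([256, 174, 1204]) cube([356, 48, 28]);
translate([256, 174, 1510]) cube([356, 48, 28]);


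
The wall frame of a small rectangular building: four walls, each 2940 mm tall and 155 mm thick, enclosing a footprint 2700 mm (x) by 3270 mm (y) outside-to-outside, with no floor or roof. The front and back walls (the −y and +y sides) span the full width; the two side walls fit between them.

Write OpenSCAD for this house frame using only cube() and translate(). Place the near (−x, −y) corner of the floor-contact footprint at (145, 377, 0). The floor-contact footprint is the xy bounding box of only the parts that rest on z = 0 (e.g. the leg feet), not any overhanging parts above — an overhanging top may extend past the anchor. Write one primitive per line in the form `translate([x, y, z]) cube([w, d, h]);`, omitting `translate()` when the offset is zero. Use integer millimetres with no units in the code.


translate([145, 377, 0]) cube([2700, 155, 2940]);
translate([145, 3492, 0]) cube([2700, 155, 2940]);
translate([145, 532, 0]) cube([155, 2960, 2940]);
translate([2690, 532, 0]) cube([155, 2960, 2940]);


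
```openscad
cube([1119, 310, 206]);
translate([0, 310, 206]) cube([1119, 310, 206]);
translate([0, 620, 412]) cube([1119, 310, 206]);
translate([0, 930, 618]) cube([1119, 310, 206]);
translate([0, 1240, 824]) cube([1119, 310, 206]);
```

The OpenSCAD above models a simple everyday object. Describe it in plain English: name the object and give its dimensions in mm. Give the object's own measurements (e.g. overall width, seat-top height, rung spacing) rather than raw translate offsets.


A straight staircase of 5 solid steps. Each step is 1119 mm wide (x), 310 mm deep (y, the going) and 206 mm tall (the rise). The first step rests on the floor; each subsequent step sits one going further in +y and one rise higher in +z, directly behind and above the previous step with no overlap.


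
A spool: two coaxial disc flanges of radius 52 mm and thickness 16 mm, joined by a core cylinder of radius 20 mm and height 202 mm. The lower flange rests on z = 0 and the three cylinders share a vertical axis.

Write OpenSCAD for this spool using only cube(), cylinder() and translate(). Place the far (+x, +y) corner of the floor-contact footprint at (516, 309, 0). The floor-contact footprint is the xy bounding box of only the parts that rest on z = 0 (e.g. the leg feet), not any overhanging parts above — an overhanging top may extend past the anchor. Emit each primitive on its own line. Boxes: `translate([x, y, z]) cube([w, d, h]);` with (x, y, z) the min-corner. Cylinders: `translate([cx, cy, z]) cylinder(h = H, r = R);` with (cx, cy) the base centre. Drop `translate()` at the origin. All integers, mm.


translate([464, 257, 0]) cylinder(h = 16, r = 52);
translate([464, 257, 16]) cylinder(h = 202, r = 20);
translate([464, 257, 218]) cylinder(h = 16, r = 52);


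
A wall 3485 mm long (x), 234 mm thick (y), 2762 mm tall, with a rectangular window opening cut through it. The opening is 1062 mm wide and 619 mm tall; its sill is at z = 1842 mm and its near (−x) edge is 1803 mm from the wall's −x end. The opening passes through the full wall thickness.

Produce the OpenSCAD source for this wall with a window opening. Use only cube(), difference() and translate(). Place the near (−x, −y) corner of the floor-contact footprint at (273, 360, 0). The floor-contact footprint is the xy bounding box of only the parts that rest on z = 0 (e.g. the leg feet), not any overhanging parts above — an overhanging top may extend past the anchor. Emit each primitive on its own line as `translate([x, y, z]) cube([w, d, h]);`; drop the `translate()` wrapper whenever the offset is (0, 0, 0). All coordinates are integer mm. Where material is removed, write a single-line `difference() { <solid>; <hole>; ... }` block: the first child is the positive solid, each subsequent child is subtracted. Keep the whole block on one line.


difference() { translate([273, 360, 0]) cube([3485, 234, 2762]); translate([2076, 360, 1842]) cube([1062, 234, 619]); }


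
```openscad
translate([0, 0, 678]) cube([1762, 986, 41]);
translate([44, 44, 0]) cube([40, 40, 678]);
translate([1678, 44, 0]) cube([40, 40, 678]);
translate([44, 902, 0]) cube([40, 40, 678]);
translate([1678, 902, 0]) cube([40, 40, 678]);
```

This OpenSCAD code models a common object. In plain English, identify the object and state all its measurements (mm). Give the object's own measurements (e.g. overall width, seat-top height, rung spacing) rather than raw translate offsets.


A rectangular dining table. The top is 1762×986×41 mm with its upper surface at z = 719 mm. It stands on four 40×40 mm square legs, each inset 44 mm from the nearest pair of top edges, running from the floor to the underside of the top.


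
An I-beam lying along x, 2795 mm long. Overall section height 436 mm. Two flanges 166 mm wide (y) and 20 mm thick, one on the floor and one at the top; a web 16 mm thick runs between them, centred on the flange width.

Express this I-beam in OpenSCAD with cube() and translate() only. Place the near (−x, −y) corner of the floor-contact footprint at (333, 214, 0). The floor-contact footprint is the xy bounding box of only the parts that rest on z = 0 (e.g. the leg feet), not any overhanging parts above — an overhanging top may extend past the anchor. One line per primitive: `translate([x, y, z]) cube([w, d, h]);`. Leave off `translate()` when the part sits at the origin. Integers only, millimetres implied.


translate([333, 214, 0]) cube([2795, 166, 20]);
translate([333, 289, 20]) cube([2795, 16, 396]);
translate([333, 214, 416]) cube([2795, 166, 20]);


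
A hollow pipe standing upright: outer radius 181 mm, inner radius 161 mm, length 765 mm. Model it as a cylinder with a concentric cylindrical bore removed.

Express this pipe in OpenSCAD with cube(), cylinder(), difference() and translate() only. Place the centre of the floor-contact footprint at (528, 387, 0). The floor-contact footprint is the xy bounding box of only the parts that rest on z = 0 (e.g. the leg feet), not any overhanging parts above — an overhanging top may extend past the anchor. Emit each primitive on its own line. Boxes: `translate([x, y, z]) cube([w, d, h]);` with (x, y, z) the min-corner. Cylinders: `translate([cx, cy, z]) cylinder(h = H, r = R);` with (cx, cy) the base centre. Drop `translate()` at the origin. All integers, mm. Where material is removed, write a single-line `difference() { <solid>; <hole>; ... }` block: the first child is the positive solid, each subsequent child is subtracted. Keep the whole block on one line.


difference() { translate([528, 387, 0]) cylinder(h = 765, r = 181); translate([528, 387, 0]) cylinder(h = 765, r = 161); }


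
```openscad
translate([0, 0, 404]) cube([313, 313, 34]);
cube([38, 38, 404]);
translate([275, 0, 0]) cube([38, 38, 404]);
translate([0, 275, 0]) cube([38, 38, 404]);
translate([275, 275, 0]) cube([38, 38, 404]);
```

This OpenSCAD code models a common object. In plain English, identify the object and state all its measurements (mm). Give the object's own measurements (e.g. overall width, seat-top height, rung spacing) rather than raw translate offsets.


A simple wooden stool: a rectangular seat 313 mm (x) by 313 mm (y), 34 mm thick, top face at z = 438 mm, on four square legs, each 38×38 mm in cross-section. The legs rest on z = 0, each flush with a corner of the seat.


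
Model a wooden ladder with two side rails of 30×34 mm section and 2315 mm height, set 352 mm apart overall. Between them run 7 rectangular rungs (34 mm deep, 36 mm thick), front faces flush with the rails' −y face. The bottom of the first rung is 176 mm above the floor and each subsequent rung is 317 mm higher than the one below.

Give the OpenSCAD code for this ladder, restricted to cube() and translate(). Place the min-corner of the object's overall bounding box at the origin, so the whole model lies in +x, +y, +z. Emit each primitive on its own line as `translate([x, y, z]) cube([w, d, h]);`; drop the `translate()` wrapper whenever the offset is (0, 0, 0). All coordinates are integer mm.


// rung span = 352 - 2*30 = 292
// rung[k] z = 176 + k*317
cube([30, 34, 2315]);
translate([322, 0, 0]) cube([30, 34, 2315]);
translate([30, 0, 176]) cube([292, 34, 36]);
translate([30, 0, 493]) cube([292, 34, 36]);
translate([30, 0, 810]) cube([292, 34, 36]);
translate([30, 0, 1127]) cube([292, 34, 36]);
translate([30, 0, 1444]) cube([292, 34, 36]);
translate([30, 0, 1761]) cube([292, 34, 36]);
translate([30, 0, 2078]) cube([292, 34, 36]);


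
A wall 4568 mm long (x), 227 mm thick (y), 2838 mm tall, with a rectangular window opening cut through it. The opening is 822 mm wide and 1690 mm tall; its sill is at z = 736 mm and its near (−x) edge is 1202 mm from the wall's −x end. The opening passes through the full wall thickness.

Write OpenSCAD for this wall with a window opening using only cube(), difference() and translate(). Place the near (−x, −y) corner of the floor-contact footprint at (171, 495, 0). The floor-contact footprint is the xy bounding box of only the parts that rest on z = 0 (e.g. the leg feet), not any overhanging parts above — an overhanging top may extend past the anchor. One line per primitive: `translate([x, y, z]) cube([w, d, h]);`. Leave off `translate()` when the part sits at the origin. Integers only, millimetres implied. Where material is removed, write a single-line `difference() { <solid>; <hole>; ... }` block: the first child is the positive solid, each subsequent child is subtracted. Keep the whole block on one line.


difference() { translate([171, 495, 0]) cube([4568, 227, 2838]); translate([1373, 495, 736]) cube([822, 227, 1690]); }


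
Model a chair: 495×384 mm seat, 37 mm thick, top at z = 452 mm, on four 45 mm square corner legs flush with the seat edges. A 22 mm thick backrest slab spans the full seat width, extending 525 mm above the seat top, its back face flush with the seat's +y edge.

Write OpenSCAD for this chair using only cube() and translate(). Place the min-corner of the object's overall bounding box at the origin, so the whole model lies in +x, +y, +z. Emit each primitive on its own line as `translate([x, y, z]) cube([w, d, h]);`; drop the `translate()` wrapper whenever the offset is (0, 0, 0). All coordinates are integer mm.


// leg_h = 452 - 37 = 415
translate([0, 0, 415]) cube([495, 384, 37]);
cube([45, 45, 415]);
translate([450, 0, 0]) cube([45, 45, 415]);
translate([0, 339, 0]) cube([45, 45, 415]);
translate([450, 339, 0]) cube([45, 45, 415]);
translate([0, 362, 452]) cube([495, 22, 525]);


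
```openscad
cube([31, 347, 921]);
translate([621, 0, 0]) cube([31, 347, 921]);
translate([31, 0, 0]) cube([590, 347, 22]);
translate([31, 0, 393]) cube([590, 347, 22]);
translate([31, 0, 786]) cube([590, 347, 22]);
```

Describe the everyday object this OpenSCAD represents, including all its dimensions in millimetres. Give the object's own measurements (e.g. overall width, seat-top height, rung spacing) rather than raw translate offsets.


An open bookshelf. Two side panels, each 31 mm thick, 347 mm deep and 921 mm tall, stand 652 mm apart (outside-to-outside). Between them sit 3 shelves, each 22 mm thick and 347 mm deep, spanning the full gap between the sides. The bottom shelf rests on the floor (its underside at z = 0) and the clear gap between one shelf's top and the next shelf's underside is 371 mm.


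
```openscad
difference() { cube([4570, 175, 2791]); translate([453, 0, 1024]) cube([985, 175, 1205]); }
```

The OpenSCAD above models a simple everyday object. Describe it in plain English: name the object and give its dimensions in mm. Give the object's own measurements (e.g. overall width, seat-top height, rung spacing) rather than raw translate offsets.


A wall 4570 mm long (x), 175 mm thick (y), 2791 mm tall, with a rectangular window opening cut through it. The opening is 985 mm wide and 1205 mm tall; its sill is at z = 1024 mm and its near (−x) edge is 453 mm from the wall's −x end. The opening passes through the full wall thickness.


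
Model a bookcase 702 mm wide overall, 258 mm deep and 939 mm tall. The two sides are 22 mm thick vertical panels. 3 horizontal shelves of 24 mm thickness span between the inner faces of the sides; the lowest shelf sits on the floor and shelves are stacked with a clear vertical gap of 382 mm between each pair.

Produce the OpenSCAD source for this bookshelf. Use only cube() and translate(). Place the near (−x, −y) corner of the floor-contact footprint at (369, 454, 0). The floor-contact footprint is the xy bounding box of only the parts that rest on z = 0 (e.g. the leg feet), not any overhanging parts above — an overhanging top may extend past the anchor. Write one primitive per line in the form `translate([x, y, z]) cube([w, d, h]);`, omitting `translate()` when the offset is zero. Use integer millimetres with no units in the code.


translate([369, 454, 0]) cube([22, 258, 939]);
translate([1049, 454, 0]) cube([22, 258, 939]);
translate([391, 454, 0]) cube([658, 258, 24]);
translate([391, 454, 406]) cube([658, 258, 24]);
translate([391, 454, 812]) cube([658, 258, 24]);


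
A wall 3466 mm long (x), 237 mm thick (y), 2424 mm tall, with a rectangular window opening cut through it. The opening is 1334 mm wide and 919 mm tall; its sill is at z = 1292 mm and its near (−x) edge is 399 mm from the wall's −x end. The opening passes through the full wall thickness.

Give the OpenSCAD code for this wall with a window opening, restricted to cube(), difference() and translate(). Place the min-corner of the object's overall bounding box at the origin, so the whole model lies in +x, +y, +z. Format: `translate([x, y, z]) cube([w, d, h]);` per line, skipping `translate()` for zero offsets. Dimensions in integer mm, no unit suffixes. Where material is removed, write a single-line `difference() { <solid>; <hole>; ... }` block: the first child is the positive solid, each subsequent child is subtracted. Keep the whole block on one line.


difference() { cube([3466, 237, 2424]); translate([399, 0, 1292]) cube([1334, 237, 919]); }
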